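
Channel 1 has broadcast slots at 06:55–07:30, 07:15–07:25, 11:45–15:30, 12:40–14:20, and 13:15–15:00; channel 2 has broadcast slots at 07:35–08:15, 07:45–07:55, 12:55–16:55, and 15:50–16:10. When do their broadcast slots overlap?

A, merged: 06:55–07:30, 11:45–15:30.
B, merged: 07:35–08:15, 12:55–16:55.
06:55–07:30 meets no B interval.
11:45–15:30 ∩ B → 12:55–15:30.

12:55–15:30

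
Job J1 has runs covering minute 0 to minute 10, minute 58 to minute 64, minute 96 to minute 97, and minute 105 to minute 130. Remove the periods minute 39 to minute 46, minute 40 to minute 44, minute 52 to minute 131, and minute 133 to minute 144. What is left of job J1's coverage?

minute 0 to minute 10

Merge the second list: minute 39 to minute 46, minute 52 to minute 131, minute 133 to minute 144.
minute 0 to minute 10 is untouched.
minute 58 to minute 64 lies entirely inside B → drops out.
minute 96 to minute 97 lies entirely inside B → drops out.
minute 105 to minute 130 lies entirely inside B → drops out.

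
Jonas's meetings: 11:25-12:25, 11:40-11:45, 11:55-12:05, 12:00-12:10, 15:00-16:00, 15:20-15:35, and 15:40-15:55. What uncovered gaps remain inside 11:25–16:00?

12:25–15:00

The merged coverage is 11:25–12:25, 15:00–16:00.
Complement within 11:25–16:00: 12:25–15:00.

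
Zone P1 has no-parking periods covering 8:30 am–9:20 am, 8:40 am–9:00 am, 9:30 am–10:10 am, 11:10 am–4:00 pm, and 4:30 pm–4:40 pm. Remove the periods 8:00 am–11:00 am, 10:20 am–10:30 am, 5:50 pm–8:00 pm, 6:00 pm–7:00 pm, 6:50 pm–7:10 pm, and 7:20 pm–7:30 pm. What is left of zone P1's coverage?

A, merged: 8:30 am-9:20 am, 9:30 am-10:10 am, 11:10 am-4:00 pm, 4:30 pm-4:40 pm.
B, merged: 8:00 am-11:00 am, 5:50 pm-8:00 pm.
8:30 am-9:20 am: fully covered by B → removed.
9:30 am-10:10 am: fully covered by B → removed.
11:10 am-4:00 pm: no B overlap → unchanged.
4:30 pm-4:40 pm: no B overlap → unchanged.

11:10 am-4:00 pm, 4:30 pm-4:40 pm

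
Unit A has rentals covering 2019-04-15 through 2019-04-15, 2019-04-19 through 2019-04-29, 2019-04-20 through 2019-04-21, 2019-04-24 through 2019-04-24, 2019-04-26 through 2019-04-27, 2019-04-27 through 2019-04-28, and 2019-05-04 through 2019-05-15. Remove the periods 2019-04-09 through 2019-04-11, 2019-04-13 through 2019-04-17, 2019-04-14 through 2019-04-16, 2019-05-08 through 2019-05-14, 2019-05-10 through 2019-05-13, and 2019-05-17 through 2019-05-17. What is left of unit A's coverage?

Merge the first list: 2019-04-15 through 2019-04-15, 2019-04-19 through 2019-04-29, 2019-05-04 through 2019-05-15.
Merge the second list: 2019-04-09 through 2019-04-11, 2019-04-13 through 2019-04-17, 2019-05-08 through 2019-05-14, 2019-05-17 through 2019-05-17.
2019-04-15 through 2019-04-15 lies entirely inside B → drops out.
2019-04-19 through 2019-04-29 is untouched.
2019-05-04 through 2019-05-15 with B removed leaves 2019-05-04 through 2019-05-07, 2019-05-15 through 2019-05-15.

2019-04-19 through 2019-04-29, 2019-05-04 through 2019-05-07, 2019-05-15 through 2019-05-15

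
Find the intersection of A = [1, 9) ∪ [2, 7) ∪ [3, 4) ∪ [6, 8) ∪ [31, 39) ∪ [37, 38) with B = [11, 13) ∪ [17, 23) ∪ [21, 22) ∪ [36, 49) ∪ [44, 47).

[36, 39)

First set merges to [1, 9), [31, 39).
Second set merges to [11, 13), [17, 23), [36, 49).
[1, 9) meets no B interval.
[31, 39) ∩ B → [36, 39).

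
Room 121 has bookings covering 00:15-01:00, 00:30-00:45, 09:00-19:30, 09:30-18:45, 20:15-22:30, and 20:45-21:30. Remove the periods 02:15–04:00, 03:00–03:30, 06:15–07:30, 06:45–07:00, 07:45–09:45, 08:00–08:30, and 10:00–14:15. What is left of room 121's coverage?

00:15–01:00, 09:45–10:00, 14:15–19:30, 20:15–22:30

Merge the first list: 00:15–01:00, 09:00–19:30, 20:15–22:30.
Merge the second list: 02:15–04:00, 06:15–07:30, 07:45–09:45, 10:00–14:15.
00:15–01:00: nothing removed.
09:00–19:30 \ B = 09:45–10:00, 14:15–19:30.
20:15–22:30: nothing removed.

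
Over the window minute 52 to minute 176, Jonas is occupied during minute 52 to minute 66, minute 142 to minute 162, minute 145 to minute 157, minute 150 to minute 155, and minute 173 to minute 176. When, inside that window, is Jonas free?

Covered (merged): minute 52 to minute 66, minute 142 to minute 162, minute 173 to minute 176.
Complement within minute 52 to minute 176: minute 66 to minute 142, minute 162 to minute 173.

minute 66 to minute 142, minute 162 to minute 173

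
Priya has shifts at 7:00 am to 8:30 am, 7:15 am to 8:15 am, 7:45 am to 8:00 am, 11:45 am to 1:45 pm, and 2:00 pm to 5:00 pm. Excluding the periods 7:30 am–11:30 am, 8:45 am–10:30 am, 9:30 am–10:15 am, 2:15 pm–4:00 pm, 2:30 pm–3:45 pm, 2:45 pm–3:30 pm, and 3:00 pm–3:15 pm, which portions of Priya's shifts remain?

First set merges to 7:00 am-8:30 am, 11:45 am-1:45 pm, 2:00 pm-5:00 pm.
Second set merges to 7:30 am-11:30 am, 2:15 pm-4:00 pm.
7:00 am-8:30 am with B removed leaves 7:00 am-7:30 am.
11:45 am-1:45 pm is untouched.
2:00 pm-5:00 pm with B removed leaves 2:00 pm-2:15 pm, 4:00 pm-5:00 pm.

7:00 am-7:30 am, 11:45 am-1:45 pm, 2:00 pm-2:15 pm, 4:00 pm-5:00 pm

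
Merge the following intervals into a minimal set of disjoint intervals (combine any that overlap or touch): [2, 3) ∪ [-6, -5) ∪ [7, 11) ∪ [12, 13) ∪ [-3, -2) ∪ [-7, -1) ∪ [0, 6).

Sort by start: [-7, -1), [-6, -5), [-3, -2), [0, 6), [2, 3), [7, 11), [12, 13).
[-6, -5) overlaps/touches [-7, -1) → extend to [-7, -1).
[-3, -2) overlaps/touches [-7, -1) → extend to [-7, -1).
[0, 6) is disjoint → start new block.
[2, 3) overlaps/touches [0, 6) → extend to [0, 6).
[7, 11) is disjoint → start new block.
[12, 13) is disjoint → start new block.

[-7, -1) ∪ [0, 6) ∪ [7, 11) ∪ [12, 13)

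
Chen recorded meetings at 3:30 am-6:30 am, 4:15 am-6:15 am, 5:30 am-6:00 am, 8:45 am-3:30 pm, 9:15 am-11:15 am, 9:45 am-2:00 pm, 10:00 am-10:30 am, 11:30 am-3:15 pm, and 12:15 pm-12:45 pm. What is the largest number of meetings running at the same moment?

Walk the sorted start/end points keeping a running depth.
The depth first hits 4 at 10:00 am.

4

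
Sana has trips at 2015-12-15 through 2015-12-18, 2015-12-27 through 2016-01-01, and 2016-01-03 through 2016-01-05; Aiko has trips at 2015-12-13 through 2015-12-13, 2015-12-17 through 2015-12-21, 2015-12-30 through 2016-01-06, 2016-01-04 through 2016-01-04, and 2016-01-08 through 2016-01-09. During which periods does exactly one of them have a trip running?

Second set merges to 2015-12-13 through 2015-12-13, 2015-12-17 through 2015-12-21, 2015-12-30 through 2016-01-06, 2016-01-08 through 2016-01-09.
A but not B: 2015-12-15 through 2015-12-16, 2015-12-27 through 2015-12-29.
B but not A: 2015-12-13 through 2015-12-13, 2015-12-19 through 2015-12-21, 2016-01-02 through 2016-01-02, 2016-01-06 through 2016-01-06, 2016-01-08 through 2016-01-09.
Combining gives A △ B.

2015-12-13 through 2015-12-13, 2015-12-15 through 2015-12-16, 2015-12-19 through 2015-12-21, 2015-12-27 through 2015-12-29, 2016-01-02 through 2016-01-02, 2016-01-06 through 2016-01-06, 2016-01-08 through 2016-01-09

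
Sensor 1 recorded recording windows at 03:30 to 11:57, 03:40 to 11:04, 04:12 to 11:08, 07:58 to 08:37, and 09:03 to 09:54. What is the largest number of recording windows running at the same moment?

At 07:58, 4 of the intervals are simultaneously active.
No point has more.

4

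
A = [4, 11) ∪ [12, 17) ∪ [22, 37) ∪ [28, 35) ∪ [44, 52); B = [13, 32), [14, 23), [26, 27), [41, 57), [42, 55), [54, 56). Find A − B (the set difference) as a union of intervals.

[4, 11) ∪ [12, 13) ∪ [32, 37)

A, merged: [4, 11), [12, 17), [22, 37), [44, 52).
B, merged: [13, 32), [41, 57).
[4, 11): no B overlap → unchanged.
[12, 17) minus B → [12, 13).
[22, 37) minus B → [32, 37).
[44, 52): fully covered by B → removed.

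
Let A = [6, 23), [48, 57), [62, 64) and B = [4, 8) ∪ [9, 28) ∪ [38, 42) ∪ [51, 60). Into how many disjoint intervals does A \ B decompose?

3

A \ B = [8, 9), [48, 51), [62, 64).
That is 3 disjoint pieces.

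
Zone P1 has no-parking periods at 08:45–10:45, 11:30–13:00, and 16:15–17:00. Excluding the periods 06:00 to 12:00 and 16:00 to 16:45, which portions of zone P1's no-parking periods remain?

12:00–13:00, 16:45–17:00

08:45–10:45 lies entirely inside B → drops out.
11:30–13:00 with B removed leaves 12:00–13:00.
16:15–17:00 with B removed leaves 16:45–17:00.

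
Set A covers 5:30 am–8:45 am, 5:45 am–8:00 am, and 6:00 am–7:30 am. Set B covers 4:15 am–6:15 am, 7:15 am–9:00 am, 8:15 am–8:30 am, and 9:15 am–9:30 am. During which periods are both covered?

5:30 am–6:15 am, 7:15 am–8:45 am

A, merged: 5:30 am–8:45 am.
B, merged: 4:15 am–6:15 am, 7:15 am–9:00 am, 9:15 am–9:30 am.
5:30 am–8:45 am overlaps B on 5:30 am–6:15 am, 7:15 am–8:45 am.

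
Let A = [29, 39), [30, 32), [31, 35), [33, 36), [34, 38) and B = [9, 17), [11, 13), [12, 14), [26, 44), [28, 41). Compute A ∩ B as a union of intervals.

Merge the first list: [29, 39).
Merge the second list: [9, 17), [26, 44).
[29, 39) ∩ B → [29, 39).

[29, 39)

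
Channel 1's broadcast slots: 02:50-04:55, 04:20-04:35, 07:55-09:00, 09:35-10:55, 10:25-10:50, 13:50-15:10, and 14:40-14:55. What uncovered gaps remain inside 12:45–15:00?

12:45–13:50

The merged coverage is 02:50–04:55, 07:55–09:00, 09:35–10:55, 13:50–15:10.
Gaps within 12:45–15:00: 12:45–13:50.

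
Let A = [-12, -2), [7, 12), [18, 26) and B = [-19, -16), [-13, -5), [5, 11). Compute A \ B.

[-12, -2) with B removed leaves [-5, -2).
[7, 12) with B removed leaves [11, 12).
[18, 26) is untouched.

[-5, -2) ∪ [11, 12) ∪ [18, 26)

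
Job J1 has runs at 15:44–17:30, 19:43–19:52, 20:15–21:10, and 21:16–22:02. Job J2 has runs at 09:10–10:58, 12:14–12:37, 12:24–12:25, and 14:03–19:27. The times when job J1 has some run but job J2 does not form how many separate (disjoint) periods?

Merge the second list: 09:10-10:58, 12:14-12:37, 14:03-19:27.
A \ B = 19:43-19:52, 20:15-21:10, 21:16-22:02.
That is 3 disjoint pieces.

3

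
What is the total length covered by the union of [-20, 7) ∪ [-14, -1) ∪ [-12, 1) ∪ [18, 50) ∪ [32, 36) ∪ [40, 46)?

59

Merged: [-20, 7), [18, 50).
Lengths: 27 + 32 = 59.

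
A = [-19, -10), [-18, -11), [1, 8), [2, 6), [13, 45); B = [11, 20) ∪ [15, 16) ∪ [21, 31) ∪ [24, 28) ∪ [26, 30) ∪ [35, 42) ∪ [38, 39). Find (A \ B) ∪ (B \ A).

Merge the first list: [-19, -10), [1, 8), [13, 45).
Merge the second list: [11, 20), [21, 31), [35, 42).
A but not B: [-19, -10), [1, 8), [20, 21), [31, 35), [42, 45).
B but not A: [11, 13).
Combining gives A △ B.

[-19, -10) ∪ [1, 8) ∪ [11, 13) ∪ [20, 21) ∪ [31, 35) ∪ [42, 45)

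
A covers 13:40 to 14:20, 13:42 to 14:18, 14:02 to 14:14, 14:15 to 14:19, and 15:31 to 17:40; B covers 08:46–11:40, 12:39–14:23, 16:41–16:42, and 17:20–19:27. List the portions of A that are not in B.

A, merged: 13:40-14:20, 15:31-17:40.
13:40-14:20: entirely removed.
15:31-17:40 \ B = 15:31-16:41, 16:42-17:20.

15:31-16:41, 16:42-17:20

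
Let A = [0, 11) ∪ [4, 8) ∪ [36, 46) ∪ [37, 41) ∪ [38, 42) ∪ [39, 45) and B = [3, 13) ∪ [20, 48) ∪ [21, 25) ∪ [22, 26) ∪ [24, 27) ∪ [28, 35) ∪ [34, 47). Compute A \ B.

A, merged: [0, 11), [36, 46).
B, merged: [3, 13), [20, 48).
[0, 11) \ B = [0, 3).
[36, 46): entirely removed.

[0, 3)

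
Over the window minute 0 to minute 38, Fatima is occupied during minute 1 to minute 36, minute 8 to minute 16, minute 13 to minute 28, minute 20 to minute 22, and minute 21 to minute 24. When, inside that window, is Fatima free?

minute 0 to minute 1, minute 36 to minute 38

The merged coverage is minute 1 to minute 36.
Gaps within minute 0 to minute 38: minute 0 to minute 1, minute 36 to minute 38.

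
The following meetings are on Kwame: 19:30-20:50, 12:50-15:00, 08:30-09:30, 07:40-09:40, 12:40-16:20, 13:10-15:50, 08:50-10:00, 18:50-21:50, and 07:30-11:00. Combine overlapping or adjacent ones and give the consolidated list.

Sort by start: 07:30–11:00, 07:40–09:40, 08:30–09:30, 08:50–10:00, 12:40–16:20, 12:50–15:00, 13:10–15:50, 18:50–21:50, 19:30–20:50.
07:40–09:40 overlaps/touches 07:30–11:00 → extend to 07:30–11:00.
08:30–09:30 overlaps/touches 07:30–11:00 → extend to 07:30–11:00.
08:50–10:00 overlaps/touches 07:30–11:00 → extend to 07:30–11:00.
12:40–16:20 is disjoint → start new block.
12:50–15:00 overlaps/touches 12:40–16:20 → extend to 12:40–16:20.
13:10–15:50 overlaps/touches 12:40–16:20 → extend to 12:40–16:20.
18:50–21:50 is disjoint → start new block.
19:30–20:50 overlaps/touches 18:50–21:50 → extend to 18:50–21:50.

07:30–11:00, 12:40–16:20, 18:50–21:50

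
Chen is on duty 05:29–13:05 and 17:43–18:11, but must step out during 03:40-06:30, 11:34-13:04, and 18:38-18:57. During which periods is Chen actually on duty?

05:29–13:05 with B removed leaves 06:30–11:34, 13:04–13:05.
17:43–18:11 is untouched.

06:30–11:34, 13:04–13:05, 17:43–18:11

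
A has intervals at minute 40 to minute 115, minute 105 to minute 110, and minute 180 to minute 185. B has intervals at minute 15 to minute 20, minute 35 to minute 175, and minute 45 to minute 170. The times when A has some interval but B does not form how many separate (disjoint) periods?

1

Merge the first list: minute 40 to minute 115, minute 180 to minute 185.
Merge the second list: minute 15 to minute 20, minute 35 to minute 175.
A \ B = minute 180 to minute 185.
That is 1 disjoint piece.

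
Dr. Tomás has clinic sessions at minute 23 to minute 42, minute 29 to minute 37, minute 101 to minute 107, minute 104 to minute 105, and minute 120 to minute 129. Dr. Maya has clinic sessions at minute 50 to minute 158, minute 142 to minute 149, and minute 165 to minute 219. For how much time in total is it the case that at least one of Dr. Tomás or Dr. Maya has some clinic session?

181 minutes

A, merged: minute 23 to minute 42, minute 101 to minute 107, minute 120 to minute 129.
B, merged: minute 50 to minute 158, minute 165 to minute 219.
A ∪ B = minute 23 to minute 42, minute 50 to minute 158, minute 165 to minute 219.
Total: 19 minutes + 108 minutes + 54 minutes = 181 minutes.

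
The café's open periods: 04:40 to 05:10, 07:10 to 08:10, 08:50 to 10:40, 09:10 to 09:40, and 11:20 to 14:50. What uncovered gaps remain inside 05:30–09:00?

After merging, the occupied span is 04:40–05:10, 07:10–08:10, 08:50–10:40, 11:20–14:50.
Gaps within 05:30–09:00: 05:30–07:10, 08:10–08:50.

05:30–07:10, 08:10–08:50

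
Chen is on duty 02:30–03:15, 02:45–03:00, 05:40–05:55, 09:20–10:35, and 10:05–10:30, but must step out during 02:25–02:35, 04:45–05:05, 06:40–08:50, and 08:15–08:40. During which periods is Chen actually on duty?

Merge the first list: 02:30-03:15, 05:40-05:55, 09:20-10:35.
Merge the second list: 02:25-02:35, 04:45-05:05, 06:40-08:50.
02:30-03:15 with B removed leaves 02:35-03:15.
05:40-05:55 is untouched.
09:20-10:35 is untouched.

02:35-03:15, 05:40-05:55, 09:20-10:35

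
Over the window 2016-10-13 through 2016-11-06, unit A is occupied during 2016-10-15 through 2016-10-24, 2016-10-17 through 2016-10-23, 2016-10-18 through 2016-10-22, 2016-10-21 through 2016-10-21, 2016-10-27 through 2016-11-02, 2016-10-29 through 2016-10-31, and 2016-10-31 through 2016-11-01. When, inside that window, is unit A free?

2016-10-13 through 2016-10-14, 2016-10-25 through 2016-10-26, 2016-11-03 through 2016-11-06

The merged coverage is 2016-10-15 through 2016-10-24, 2016-10-27 through 2016-11-02.
Uncovered inside 2016-10-13 through 2016-11-06: 2016-10-13 through 2016-10-14, 2016-10-25 through 2016-10-26, 2016-11-03 through 2016-11-06.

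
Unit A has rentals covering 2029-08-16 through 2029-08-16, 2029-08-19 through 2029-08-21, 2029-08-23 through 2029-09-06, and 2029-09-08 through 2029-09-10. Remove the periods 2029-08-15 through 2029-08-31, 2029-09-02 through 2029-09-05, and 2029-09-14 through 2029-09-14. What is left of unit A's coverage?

2029-08-16 through 2029-08-16: fully covered by B → removed.
2029-08-19 through 2029-08-21: fully covered by B → removed.
2029-08-23 through 2029-09-06 minus B → 2029-09-01 through 2029-09-01, 2029-09-06 through 2029-09-06.
2029-09-08 through 2029-09-10: no B overlap → unchanged.

2029-09-01 through 2029-09-01, 2029-09-06 through 2029-09-06, 2029-09-08 through 2029-09-10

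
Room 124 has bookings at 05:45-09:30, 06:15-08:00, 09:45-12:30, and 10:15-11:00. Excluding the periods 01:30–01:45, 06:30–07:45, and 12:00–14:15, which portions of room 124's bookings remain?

A, merged: 05:45–09:30, 09:45–12:30.
05:45–09:30 with B removed leaves 05:45–06:30, 07:45–09:30.
09:45–12:30 with B removed leaves 09:45–12:00.

05:45–06:30, 07:45–09:30, 09:45–12:00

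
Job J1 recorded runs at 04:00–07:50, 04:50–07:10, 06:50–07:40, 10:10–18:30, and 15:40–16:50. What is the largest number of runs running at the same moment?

Sweep endpoints in order; track running count of active intervals.
Peak of 3 reached at 06:50.

3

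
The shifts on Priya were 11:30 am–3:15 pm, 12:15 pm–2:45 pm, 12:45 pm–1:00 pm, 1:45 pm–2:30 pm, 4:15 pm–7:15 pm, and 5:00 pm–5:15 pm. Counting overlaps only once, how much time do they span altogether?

6 h 45 min

Merged: 11:30 am–3:15 pm, 4:15 pm–7:15 pm.
Lengths: 3 h 45 min + 3 h = 6 h 45 min.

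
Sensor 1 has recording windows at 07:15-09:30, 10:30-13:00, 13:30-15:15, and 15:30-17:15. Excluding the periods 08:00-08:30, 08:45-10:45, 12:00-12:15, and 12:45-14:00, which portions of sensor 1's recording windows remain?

07:15-08:00, 08:30-08:45, 10:45-12:00, 12:15-12:45, 14:00-15:15, 15:30-17:15

07:15-09:30 minus B → 07:15-08:00, 08:30-08:45.
10:30-13:00 minus B → 10:45-12:00, 12:15-12:45.
13:30-15:15 minus B → 14:00-15:15.
15:30-17:15: no B overlap → unchanged.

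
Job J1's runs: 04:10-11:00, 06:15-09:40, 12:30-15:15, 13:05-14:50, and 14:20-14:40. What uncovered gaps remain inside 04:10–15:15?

11:00–12:30

The merged coverage is 04:10–11:00, 12:30–15:15.
Gaps within 04:10–15:15: 11:00–12:30.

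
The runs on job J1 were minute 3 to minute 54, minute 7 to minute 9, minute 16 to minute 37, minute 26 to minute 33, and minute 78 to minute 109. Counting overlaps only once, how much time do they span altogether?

82 minutes

Merged: minute 3 to minute 54, minute 78 to minute 109.
Lengths: 51 minutes + 31 minutes = 82 minutes.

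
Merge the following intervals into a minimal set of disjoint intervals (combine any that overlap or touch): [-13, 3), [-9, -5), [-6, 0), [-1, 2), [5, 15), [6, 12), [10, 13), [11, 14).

[-9, -5) overlaps/touches [-13, 3) → extend to [-13, 3).
[-6, 0) overlaps/touches [-13, 3) → extend to [-13, 3).
[-1, 2) overlaps/touches [-13, 3) → extend to [-13, 3).
[5, 15) is disjoint → start new block.
[6, 12) overlaps/touches [5, 15) → extend to [5, 15).
[10, 13) overlaps/touches [5, 15) → extend to [5, 15).
[11, 14) overlaps/touches [5, 15) → extend to [5, 15).

[-13, 3) ∪ [5, 15)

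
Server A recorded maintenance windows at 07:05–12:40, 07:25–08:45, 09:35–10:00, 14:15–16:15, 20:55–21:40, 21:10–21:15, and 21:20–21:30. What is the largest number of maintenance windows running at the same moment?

At 07:25, 2 of the intervals are simultaneously active.
No point has more.

2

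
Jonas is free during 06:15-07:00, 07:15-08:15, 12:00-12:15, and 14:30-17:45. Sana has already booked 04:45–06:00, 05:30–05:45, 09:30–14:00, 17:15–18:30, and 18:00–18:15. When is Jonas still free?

B, merged: 04:45-06:00, 09:30-14:00, 17:15-18:30.
06:15-07:00: nothing removed.
07:15-08:15: nothing removed.
12:00-12:15: entirely removed.
14:30-17:45 \ B = 14:30-17:15.

06:15-07:00, 07:15-08:15, 14:30-17:15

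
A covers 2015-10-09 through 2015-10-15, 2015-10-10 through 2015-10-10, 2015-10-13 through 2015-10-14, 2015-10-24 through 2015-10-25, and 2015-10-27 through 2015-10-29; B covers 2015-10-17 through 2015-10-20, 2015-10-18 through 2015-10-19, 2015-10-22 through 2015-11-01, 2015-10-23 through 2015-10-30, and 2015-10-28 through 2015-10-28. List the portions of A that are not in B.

2015-10-09 through 2015-10-15

First set merges to 2015-10-09 through 2015-10-15, 2015-10-24 through 2015-10-25, 2015-10-27 through 2015-10-29.
Second set merges to 2015-10-17 through 2015-10-20, 2015-10-22 through 2015-11-01.
2015-10-09 through 2015-10-15 is untouched.
2015-10-24 through 2015-10-25 lies entirely inside B → drops out.
2015-10-27 through 2015-10-29 lies entirely inside B → drops out.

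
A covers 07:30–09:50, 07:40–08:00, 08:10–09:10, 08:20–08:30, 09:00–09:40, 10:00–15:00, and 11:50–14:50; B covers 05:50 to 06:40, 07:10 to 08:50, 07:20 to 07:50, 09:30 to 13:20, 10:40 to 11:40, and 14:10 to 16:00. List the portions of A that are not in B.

First set merges to 07:30–09:50, 10:00–15:00.
Second set merges to 05:50–06:40, 07:10–08:50, 09:30–13:20, 14:10–16:00.
07:30–09:50 minus B → 08:50–09:30.
10:00–15:00 minus B → 13:20–14:10.

08:50–09:30, 13:20–14:10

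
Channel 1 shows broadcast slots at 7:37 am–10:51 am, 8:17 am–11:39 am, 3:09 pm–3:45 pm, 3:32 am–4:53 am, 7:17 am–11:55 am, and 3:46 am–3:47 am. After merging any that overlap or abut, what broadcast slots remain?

3:32 am–4:53 am, 7:17 am–11:55 am, 3:09 pm–3:45 pm

Sort by start: 3:32 am–4:53 am, 3:46 am–3:47 am, 7:17 am–11:55 am, 7:37 am–10:51 am, 8:17 am–11:39 am, 3:09 pm–3:45 pm.
3:46 am–3:47 am overlaps/touches 3:32 am–4:53 am → extend to 3:32 am–4:53 am.
7:17 am–11:55 am is disjoint → start new block.
7:37 am–10:51 am overlaps/touches 7:17 am–11:55 am → extend to 7:17 am–11:55 am.
8:17 am–11:39 am overlaps/touches 7:17 am–11:55 am → extend to 7:17 am–11:55 am.
3:09 pm–3:45 pm is disjoint → start new block.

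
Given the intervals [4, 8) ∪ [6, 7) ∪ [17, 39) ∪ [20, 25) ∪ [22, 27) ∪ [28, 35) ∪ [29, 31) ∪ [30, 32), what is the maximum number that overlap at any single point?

4

Walk the sorted start/end points keeping a running depth.
The depth first hits 4 at 30.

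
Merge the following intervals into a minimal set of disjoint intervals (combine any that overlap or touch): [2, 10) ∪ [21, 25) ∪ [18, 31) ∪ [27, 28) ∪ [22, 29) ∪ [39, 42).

[2, 10) ∪ [18, 31) ∪ [39, 42)

Sort by start: [2, 10), [18, 31), [21, 25), [22, 29), [27, 28), [39, 42).
[18, 31) is disjoint → start new block.
[21, 25) overlaps/touches [18, 31) → extend to [18, 31).
[22, 29) overlaps/touches [18, 31) → extend to [18, 31).
[27, 28) overlaps/touches [18, 31) → extend to [18, 31).
[39, 42) is disjoint → start new block.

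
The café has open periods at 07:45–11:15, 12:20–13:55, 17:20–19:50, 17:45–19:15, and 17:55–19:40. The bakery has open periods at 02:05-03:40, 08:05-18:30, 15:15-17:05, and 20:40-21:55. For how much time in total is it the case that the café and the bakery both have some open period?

5 h 55 min

A, merged: 07:45-11:15, 12:20-13:55, 17:20-19:50.
B, merged: 02:05-03:40, 08:05-18:30, 20:40-21:55.
A ∩ B = 08:05-11:15, 12:20-13:55, 17:20-18:30.
Total: 3 h 10 min + 1 h 35 min + 1 h 10 min = 5 h 55 min.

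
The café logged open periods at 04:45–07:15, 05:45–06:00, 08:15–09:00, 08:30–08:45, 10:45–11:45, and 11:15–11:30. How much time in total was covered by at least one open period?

4 h 15 min

Merged: 04:45-07:15, 08:15-09:00, 10:45-11:45.
Lengths: 2 h 30 min + 45 min + 1 h = 4 h 15 min.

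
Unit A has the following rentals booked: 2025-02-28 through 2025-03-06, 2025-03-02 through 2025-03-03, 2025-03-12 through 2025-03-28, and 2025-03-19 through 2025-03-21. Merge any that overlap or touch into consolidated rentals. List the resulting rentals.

2025-02-28 through 2025-03-06, 2025-03-12 through 2025-03-28

2025-03-02 through 2025-03-03 overlaps/touches 2025-02-28 through 2025-03-06 → extend to 2025-02-28 through 2025-03-06.
2025-03-12 through 2025-03-28 is disjoint → start new block.
2025-03-19 through 2025-03-21 overlaps/touches 2025-03-12 through 2025-03-28 → extend to 2025-03-12 through 2025-03-28.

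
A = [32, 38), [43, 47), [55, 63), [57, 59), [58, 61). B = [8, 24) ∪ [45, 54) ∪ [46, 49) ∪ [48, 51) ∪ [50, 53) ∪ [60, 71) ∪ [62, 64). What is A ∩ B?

A, merged: [32, 38), [43, 47), [55, 63).
B, merged: [8, 24), [45, 54), [60, 71).
[32, 38) falls entirely outside B.
[43, 47) overlaps B on [45, 47).
[55, 63) overlaps B on [60, 63).

[45, 47) ∪ [60, 63)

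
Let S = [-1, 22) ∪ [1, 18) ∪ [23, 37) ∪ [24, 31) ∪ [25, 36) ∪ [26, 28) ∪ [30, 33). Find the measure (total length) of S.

Merged: [-1, 22), [23, 37).
Lengths: 23 + 14 = 37.

37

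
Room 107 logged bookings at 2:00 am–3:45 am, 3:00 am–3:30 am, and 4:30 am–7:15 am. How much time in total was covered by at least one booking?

Merged: 2:00 am–3:45 am, 4:30 am–7:15 am.
Lengths: 1 h 45 min + 2 h 45 min = 4 h 30 min.

4 h 30 min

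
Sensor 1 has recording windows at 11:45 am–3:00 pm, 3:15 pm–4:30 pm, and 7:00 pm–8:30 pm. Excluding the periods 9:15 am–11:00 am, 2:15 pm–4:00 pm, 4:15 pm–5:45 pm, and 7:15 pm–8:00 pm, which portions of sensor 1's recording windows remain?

11:45 am-2:15 pm, 4:00 pm-4:15 pm, 7:00 pm-7:15 pm, 8:00 pm-8:30 pm

11:45 am-3:00 pm \ B = 11:45 am-2:15 pm.
3:15 pm-4:30 pm \ B = 4:00 pm-4:15 pm.
7:00 pm-8:30 pm \ B = 7:00 pm-7:15 pm, 8:00 pm-8:30 pm.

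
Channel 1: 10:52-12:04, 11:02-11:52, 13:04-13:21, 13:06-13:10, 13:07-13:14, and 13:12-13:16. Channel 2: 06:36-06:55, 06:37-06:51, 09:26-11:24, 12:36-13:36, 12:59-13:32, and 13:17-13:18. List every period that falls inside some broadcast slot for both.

First set merges to 10:52–12:04, 13:04–13:21.
Second set merges to 06:36–06:55, 09:26–11:24, 12:36–13:36.
10:52–12:04 ∩ B → 10:52–11:24.
13:04–13:21 ∩ B → 13:04–13:21.

10:52–11:24, 13:04–13:21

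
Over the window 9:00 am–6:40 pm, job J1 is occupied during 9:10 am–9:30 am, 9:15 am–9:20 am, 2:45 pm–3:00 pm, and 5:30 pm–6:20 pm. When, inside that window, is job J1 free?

9:00 am–9:10 am, 9:30 am–2:45 pm, 3:00 pm–5:30 pm, 6:20 pm–6:40 pm

The merged coverage is 9:10 am–9:30 am, 2:45 pm–3:00 pm, 5:30 pm–6:20 pm.
Uncovered inside 9:00 am–6:40 pm: 9:00 am–9:10 am, 9:30 am–2:45 pm, 3:00 pm–5:30 pm, 6:20 pm–6:40 pm.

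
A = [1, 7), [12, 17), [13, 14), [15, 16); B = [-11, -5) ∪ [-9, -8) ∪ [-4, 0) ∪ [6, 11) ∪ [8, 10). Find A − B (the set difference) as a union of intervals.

[1, 6) ∪ [12, 17)

Merge the first list: [1, 7), [12, 17).
Merge the second list: [-11, -5), [-4, 0), [6, 11).
[1, 7) minus B → [1, 6).
[12, 17): no B overlap → unchanged.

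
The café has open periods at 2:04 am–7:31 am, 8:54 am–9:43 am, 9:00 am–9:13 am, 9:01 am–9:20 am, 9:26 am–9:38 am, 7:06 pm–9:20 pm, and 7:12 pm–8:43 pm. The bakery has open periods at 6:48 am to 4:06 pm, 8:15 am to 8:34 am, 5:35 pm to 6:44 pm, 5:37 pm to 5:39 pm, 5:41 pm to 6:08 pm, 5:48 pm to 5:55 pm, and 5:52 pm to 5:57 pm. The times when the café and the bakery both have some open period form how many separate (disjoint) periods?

2

First set merges to 2:04 am-7:31 am, 8:54 am-9:43 am, 7:06 pm-9:20 pm.
Second set merges to 6:48 am-4:06 pm, 5:35 pm-6:44 pm.
A ∩ B = 6:48 am-7:31 am, 8:54 am-9:43 am.
That is 2 disjoint pieces.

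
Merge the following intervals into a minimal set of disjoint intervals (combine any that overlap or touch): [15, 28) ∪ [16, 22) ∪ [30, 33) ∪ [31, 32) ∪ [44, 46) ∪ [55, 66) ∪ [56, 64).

[15, 28) ∪ [30, 33) ∪ [44, 46) ∪ [55, 66)

[16, 22) overlaps/touches [15, 28) → extend to [15, 28).
[30, 33) is disjoint → start new block.
[31, 32) overlaps/touches [30, 33) → extend to [30, 33).
[44, 46) is disjoint → start new block.
[55, 66) is disjoint → start new block.
[56, 64) overlaps/touches [55, 66) → extend to [55, 66).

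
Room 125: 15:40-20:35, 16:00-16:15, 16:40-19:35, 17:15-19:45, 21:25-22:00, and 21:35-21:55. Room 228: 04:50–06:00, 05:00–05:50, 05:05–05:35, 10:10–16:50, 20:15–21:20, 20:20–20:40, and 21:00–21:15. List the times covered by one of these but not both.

A, merged: 15:40–20:35, 21:25–22:00.
B, merged: 04:50–06:00, 10:10–16:50, 20:15–21:20.
A \ B = 16:50–20:15, 21:25–22:00.
B \ A = 04:50–06:00, 10:10–15:40, 20:35–21:20.
Union of the two gives the symmetric difference.

04:50–06:00, 10:10–15:40, 16:50–20:15, 20:35–21:20, 21:25–22:00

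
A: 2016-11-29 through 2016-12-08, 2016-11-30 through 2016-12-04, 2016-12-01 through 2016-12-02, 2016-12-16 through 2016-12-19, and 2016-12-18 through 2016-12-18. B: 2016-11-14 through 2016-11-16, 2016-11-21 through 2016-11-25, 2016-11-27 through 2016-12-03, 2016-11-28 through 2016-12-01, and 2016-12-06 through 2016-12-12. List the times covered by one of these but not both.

2016-11-14 through 2016-11-16, 2016-11-21 through 2016-11-25, 2016-11-27 through 2016-11-28, 2016-12-04 through 2016-12-05, 2016-12-09 through 2016-12-12, 2016-12-16 through 2016-12-19

Merge the first list: 2016-11-29 through 2016-12-08, 2016-12-16 through 2016-12-19.
Merge the second list: 2016-11-14 through 2016-11-16, 2016-11-21 through 2016-11-25, 2016-11-27 through 2016-12-03, 2016-12-06 through 2016-12-12.
A \ B = 2016-12-04 through 2016-12-05, 2016-12-16 through 2016-12-19.
B \ A = 2016-11-14 through 2016-11-16, 2016-11-21 through 2016-11-25, 2016-11-27 through 2016-11-28, 2016-12-09 through 2016-12-12.
Union of the two gives the symmetric difference.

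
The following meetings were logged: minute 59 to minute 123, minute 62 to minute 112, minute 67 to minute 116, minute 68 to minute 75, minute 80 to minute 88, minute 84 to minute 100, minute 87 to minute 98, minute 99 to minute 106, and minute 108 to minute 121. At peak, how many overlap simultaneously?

6

At minute 87, 6 of the intervals are simultaneously active.
No point has more.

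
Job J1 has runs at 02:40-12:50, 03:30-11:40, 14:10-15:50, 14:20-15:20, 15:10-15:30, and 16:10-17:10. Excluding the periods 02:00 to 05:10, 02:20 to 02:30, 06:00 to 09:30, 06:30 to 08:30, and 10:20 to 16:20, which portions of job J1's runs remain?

05:10-06:00, 09:30-10:20, 16:20-17:10

A, merged: 02:40-12:50, 14:10-15:50, 16:10-17:10.
B, merged: 02:00-05:10, 06:00-09:30, 10:20-16:20.
02:40-12:50 minus B → 05:10-06:00, 09:30-10:20.
14:10-15:50: fully covered by B → removed.
16:10-17:10 minus B → 16:20-17:10.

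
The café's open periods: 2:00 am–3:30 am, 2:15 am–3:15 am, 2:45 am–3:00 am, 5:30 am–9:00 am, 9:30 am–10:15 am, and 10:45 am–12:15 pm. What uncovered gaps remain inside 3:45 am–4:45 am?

The merged coverage is 2:00 am–3:30 am, 5:30 am–9:00 am, 9:30 am–10:15 am, 10:45 am–12:15 pm.
Uncovered inside 3:45 am–4:45 am: 3:45 am–4:45 am.

3:45 am–4:45 am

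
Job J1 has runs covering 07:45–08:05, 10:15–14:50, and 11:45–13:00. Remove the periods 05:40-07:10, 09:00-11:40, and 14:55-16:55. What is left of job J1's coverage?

First set merges to 07:45–08:05, 10:15–14:50.
07:45–08:05: no B overlap → unchanged.
10:15–14:50 minus B → 11:40–14:50.

07:45–08:05, 11:40–14:50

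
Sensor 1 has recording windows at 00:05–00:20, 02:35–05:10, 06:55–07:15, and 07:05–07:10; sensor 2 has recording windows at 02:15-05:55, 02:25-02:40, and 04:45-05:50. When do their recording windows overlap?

02:35-05:10

First set merges to 00:05-00:20, 02:35-05:10, 06:55-07:15.
Second set merges to 02:15-05:55.
00:05-00:20 falls entirely outside B.
02:35-05:10 overlaps B on 02:35-05:10.
06:55-07:15 falls entirely outside B.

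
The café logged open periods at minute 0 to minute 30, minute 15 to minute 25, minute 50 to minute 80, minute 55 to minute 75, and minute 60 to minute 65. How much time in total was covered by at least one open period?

Merged: minute 0 to minute 30, minute 50 to minute 80.
Lengths: 30 minutes + 30 minutes = 60 minutes.

60 minutes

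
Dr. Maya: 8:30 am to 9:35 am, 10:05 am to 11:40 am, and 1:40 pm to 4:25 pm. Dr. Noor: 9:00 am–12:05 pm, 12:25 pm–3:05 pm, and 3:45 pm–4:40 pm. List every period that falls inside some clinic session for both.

9:00 am-9:35 am, 10:05 am-11:40 am, 1:40 pm-3:05 pm, 3:45 pm-4:25 pm

8:30 am-9:35 am overlaps B on 9:00 am-9:35 am.
10:05 am-11:40 am overlaps B on 10:05 am-11:40 am.
1:40 pm-4:25 pm overlaps B on 1:40 pm-3:05 pm, 3:45 pm-4:25 pm.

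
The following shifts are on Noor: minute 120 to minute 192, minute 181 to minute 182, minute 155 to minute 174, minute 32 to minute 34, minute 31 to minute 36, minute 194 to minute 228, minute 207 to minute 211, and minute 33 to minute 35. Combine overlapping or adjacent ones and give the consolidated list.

Sort by start: minute 31 to minute 36, minute 32 to minute 34, minute 33 to minute 35, minute 120 to minute 192, minute 155 to minute 174, minute 181 to minute 182, minute 194 to minute 228, minute 207 to minute 211.
minute 32 to minute 34 overlaps/touches minute 31 to minute 36 → extend to minute 31 to minute 36.
minute 33 to minute 35 overlaps/touches minute 31 to minute 36 → extend to minute 31 to minute 36.
minute 120 to minute 192 is disjoint → start new block.
minute 155 to minute 174 overlaps/touches minute 120 to minute 192 → extend to minute 120 to minute 192.
minute 181 to minute 182 overlaps/touches minute 120 to minute 192 → extend to minute 120 to minute 192.
minute 194 to minute 228 is disjoint → start new block.
minute 207 to minute 211 overlaps/touches minute 194 to minute 228 → extend to minute 194 to minute 228.

minute 31 to minute 36, minute 120 to minute 192, minute 194 to minute 228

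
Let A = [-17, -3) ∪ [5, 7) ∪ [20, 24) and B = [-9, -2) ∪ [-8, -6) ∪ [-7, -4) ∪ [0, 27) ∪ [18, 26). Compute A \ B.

[-17, -9)

Merge the second list: [-9, -2), [0, 27).
[-17, -3) minus B → [-17, -9).
[5, 7): fully covered by B → removed.
[20, 24): fully covered by B → removed.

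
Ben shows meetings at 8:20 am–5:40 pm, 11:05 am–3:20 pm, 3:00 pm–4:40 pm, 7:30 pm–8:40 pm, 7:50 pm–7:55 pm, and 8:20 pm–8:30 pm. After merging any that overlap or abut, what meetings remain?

11:05 am–3:20 pm overlaps/touches 8:20 am–5:40 pm → extend to 8:20 am–5:40 pm.
3:00 pm–4:40 pm overlaps/touches 8:20 am–5:40 pm → extend to 8:20 am–5:40 pm.
7:30 pm–8:40 pm is disjoint → start new block.
7:50 pm–7:55 pm overlaps/touches 7:30 pm–8:40 pm → extend to 7:30 pm–8:40 pm.
8:20 pm–8:30 pm overlaps/touches 7:30 pm–8:40 pm → extend to 7:30 pm–8:40 pm.

8:20 am–5:40 pm, 7:30 pm–8:40 pm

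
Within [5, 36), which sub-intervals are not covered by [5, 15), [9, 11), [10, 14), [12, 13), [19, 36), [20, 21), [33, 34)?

[15, 19)

Covered (merged): [5, 15), [19, 36).
Gaps within [5, 36): [15, 19).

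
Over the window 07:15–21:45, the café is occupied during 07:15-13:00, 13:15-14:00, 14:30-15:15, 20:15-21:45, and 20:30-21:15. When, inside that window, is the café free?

13:00-13:15, 14:00-14:30, 15:15-20:15

The merged coverage is 07:15-13:00, 13:15-14:00, 14:30-15:15, 20:15-21:45.
Uncovered inside 07:15-21:45: 13:00-13:15, 14:00-14:30, 15:15-20:15.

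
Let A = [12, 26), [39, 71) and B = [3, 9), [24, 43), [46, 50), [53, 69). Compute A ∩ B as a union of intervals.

[24, 26) ∪ [39, 43) ∪ [46, 50) ∪ [53, 69)

[12, 26) meets the second set on [24, 26).
[39, 71) meets the second set on [39, 43), [46, 50), [53, 69).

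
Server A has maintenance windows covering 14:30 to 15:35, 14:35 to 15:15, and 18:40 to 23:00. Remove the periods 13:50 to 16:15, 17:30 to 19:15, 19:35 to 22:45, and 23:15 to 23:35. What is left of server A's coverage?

19:15–19:35, 22:45–23:00

A, merged: 14:30–15:35, 18:40–23:00.
14:30–15:35: fully covered by B → removed.
18:40–23:00 minus B → 19:15–19:35, 22:45–23:00.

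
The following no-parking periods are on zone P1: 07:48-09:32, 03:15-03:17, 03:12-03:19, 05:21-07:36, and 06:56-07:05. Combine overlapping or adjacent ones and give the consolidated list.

03:12–03:19, 05:21–07:36, 07:48–09:32

Sort by start: 03:12–03:19, 03:15–03:17, 05:21–07:36, 06:56–07:05, 07:48–09:32.
03:15–03:17 overlaps/touches 03:12–03:19 → extend to 03:12–03:19.
05:21–07:36 is disjoint → start new block.
06:56–07:05 overlaps/touches 05:21–07:36 → extend to 05:21–07:36.
07:48–09:32 is disjoint → start new block.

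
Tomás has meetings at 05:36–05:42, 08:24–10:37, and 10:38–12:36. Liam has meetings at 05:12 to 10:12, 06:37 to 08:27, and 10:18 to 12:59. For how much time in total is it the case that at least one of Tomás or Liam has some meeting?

B, merged: 05:12-10:12, 10:18-12:59.
A ∪ B = 05:12-12:59.
Total: 7 h 47 min.

7 h 47 min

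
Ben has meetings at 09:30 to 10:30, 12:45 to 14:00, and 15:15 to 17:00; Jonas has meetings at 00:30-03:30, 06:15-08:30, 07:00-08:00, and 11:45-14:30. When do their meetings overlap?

12:45–14:00

Second set merges to 00:30–03:30, 06:15–08:30, 11:45–14:30.
09:30–10:30 falls entirely outside B.
12:45–14:00 overlaps B on 12:45–14:00.
15:15–17:00 falls entirely outside B.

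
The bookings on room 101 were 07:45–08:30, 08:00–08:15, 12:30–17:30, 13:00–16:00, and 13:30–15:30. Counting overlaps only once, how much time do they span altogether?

5 h 45 min

Merged: 07:45–08:30, 12:30–17:30.
Lengths: 45 min + 5 h = 5 h 45 min.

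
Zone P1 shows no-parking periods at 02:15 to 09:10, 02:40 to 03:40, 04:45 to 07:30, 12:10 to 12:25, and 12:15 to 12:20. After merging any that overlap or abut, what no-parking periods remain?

02:40–03:40 overlaps/touches 02:15–09:10 → extend to 02:15–09:10.
04:45–07:30 overlaps/touches 02:15–09:10 → extend to 02:15–09:10.
12:10–12:25 is disjoint → start new block.
12:15–12:20 overlaps/touches 12:10–12:25 → extend to 12:10–12:25.

02:15–09:10, 12:10–12:25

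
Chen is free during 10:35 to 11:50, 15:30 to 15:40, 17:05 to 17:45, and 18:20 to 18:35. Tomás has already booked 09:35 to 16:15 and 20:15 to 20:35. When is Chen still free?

10:35–11:50 lies entirely inside B → drops out.
15:30–15:40 lies entirely inside B → drops out.
17:05–17:45 is untouched.
18:20–18:35 is untouched.

17:05–17:45, 18:20–18:35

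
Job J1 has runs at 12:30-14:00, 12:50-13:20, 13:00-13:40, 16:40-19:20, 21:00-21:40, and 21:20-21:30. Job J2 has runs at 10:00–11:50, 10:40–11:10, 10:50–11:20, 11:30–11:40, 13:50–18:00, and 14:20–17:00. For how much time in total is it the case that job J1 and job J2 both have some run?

First set merges to 12:30–14:00, 16:40–19:20, 21:00–21:40.
Second set merges to 10:00–11:50, 13:50–18:00.
A ∩ B = 13:50–14:00, 16:40–18:00.
Total: 10 min + 1 h 20 min = 1 h 30 min.

1 h 30 min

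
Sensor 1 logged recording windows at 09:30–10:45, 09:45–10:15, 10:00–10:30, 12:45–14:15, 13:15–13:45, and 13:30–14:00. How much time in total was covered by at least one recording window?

Merged: 09:30–10:45, 12:45–14:15.
Lengths: 1 h 15 min + 1 h 30 min = 2 h 45 min.

2 h 45 min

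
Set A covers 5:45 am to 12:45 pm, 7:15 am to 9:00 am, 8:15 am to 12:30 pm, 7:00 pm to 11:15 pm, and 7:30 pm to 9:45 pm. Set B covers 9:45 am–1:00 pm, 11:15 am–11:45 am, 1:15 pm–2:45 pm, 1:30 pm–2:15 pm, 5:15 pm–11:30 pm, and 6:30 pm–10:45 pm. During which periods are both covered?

9:45 am–12:45 pm, 7:00 pm–11:15 pm

Merge the first list: 5:45 am–12:45 pm, 7:00 pm–11:15 pm.
Merge the second list: 9:45 am–1:00 pm, 1:15 pm–2:45 pm, 5:15 pm–11:30 pm.
5:45 am–12:45 pm meets the second set on 9:45 am–12:45 pm.
7:00 pm–11:15 pm meets the second set on 7:00 pm–11:15 pm.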